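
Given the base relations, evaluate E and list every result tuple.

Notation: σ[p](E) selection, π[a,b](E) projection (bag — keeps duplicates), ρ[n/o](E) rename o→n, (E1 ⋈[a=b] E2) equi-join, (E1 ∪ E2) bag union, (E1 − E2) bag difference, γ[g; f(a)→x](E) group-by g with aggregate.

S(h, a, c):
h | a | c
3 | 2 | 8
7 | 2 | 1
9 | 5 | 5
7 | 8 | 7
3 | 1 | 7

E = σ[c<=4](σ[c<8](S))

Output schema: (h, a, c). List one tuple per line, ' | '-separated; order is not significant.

Stepwise |·|:
  S → 5
  σ[c<8](S) → 4
  σ[c<=4](σ[c<8](S)) → 1

== RESULT ==
h | a | c
7 | 2 | 1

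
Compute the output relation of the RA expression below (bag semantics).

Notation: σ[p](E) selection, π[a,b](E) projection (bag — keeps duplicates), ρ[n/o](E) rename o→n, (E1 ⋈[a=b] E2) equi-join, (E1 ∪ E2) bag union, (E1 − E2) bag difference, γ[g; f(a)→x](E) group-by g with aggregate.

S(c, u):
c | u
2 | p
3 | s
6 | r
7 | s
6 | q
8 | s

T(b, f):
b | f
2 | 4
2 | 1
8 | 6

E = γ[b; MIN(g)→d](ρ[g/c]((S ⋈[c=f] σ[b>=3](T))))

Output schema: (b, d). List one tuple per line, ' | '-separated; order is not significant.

Per-node cardinality:
  S → 6
  T → 3
  σ[b>=3](T) → 1
  (S ⋈[c=f] σ[b>=3](T)) → 2
  ρ[g/c]((S ⋈[c=f] σ[b>=3](T))) → 2
  γ[b; MIN(g)→d](ρ[g/c]((S ⋈[c=f] σ[b>=3](T)))) → 1

== RESULT ==
b | d
8 | 6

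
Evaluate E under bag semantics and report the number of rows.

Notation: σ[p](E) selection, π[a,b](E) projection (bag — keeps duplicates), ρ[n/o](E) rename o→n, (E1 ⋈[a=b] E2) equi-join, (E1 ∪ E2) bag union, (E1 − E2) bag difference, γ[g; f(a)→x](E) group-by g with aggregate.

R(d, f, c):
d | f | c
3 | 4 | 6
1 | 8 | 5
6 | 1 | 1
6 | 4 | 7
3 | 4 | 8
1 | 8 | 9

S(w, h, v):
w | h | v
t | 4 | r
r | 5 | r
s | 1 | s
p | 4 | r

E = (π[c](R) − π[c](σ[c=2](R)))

Per-node cardinality:
  R → 6
  π[c](R) → 6
  R → 6
  σ[c=2](R) → 0
  π[c](σ[c=2](R)) → 0
  (π[c](R) − π[c](σ[c=2](R))) → 6

|E| = 6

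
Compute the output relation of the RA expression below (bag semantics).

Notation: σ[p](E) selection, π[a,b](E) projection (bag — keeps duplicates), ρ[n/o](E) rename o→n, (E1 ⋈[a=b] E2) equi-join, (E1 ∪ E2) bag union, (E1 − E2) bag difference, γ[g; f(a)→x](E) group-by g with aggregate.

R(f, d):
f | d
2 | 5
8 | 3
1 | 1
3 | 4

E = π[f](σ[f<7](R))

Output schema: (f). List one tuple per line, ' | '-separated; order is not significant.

Subexpression sizes:
  R → 4
  σ[f<7](R) → 3
  π[f](σ[f<7](R)) → 3

== RESULT ==
f
1
2
3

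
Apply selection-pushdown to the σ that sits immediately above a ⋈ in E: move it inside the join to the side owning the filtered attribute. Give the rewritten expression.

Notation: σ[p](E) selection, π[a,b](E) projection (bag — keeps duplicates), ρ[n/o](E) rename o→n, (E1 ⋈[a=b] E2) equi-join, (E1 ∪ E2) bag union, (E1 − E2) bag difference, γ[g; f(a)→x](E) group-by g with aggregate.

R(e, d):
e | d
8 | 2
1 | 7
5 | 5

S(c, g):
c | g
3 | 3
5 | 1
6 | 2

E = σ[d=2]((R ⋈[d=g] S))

σ filters on d, owned by the left side.
E' = (σ[d=2](R) ⋈[d=g] S)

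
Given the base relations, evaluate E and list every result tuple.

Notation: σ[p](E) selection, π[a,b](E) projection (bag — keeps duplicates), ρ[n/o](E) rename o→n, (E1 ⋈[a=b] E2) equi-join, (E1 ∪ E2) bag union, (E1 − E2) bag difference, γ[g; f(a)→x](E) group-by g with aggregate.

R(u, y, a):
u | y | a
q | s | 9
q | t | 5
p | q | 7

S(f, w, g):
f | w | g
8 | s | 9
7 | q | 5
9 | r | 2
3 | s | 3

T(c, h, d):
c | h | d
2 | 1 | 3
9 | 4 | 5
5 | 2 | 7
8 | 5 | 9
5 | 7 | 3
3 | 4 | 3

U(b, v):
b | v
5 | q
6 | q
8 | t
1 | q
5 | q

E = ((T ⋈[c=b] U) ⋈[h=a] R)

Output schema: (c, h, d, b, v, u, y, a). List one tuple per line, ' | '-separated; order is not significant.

Stepwise |·|:
  T → 6
  U → 5
  (T ⋈[c=b] U) → 5
  R → 3
  ((T ⋈[c=b] U) ⋈[h=a] R) → 3

== RESULT ==
c | h | d | b | v | u | y | a
5 | 7 | 3 | 5 | q | p | q | 7
5 | 7 | 3 | 5 | q | p | q | 7
8 | 5 | 9 | 8 | t | q | t | 5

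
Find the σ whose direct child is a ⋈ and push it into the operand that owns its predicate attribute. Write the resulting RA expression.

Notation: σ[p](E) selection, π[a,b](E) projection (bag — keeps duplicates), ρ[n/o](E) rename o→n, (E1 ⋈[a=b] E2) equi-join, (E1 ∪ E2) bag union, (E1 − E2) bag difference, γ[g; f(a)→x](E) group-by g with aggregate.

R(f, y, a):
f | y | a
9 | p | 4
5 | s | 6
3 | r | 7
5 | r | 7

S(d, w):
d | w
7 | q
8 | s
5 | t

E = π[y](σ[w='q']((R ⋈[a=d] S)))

σ filters on w, owned by the right side.
E' = π[y]((R ⋈[a=d] σ[w='q'](S)))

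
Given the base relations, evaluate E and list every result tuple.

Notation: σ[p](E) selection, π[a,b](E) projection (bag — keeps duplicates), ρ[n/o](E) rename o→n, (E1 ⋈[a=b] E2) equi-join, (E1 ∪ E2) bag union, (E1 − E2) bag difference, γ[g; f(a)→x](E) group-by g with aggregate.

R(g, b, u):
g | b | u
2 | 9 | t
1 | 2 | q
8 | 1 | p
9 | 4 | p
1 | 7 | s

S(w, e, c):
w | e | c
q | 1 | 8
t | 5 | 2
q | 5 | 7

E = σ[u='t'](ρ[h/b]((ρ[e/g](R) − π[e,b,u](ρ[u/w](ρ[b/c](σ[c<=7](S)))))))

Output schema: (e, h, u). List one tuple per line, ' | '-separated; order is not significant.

Subexpression sizes:
  R → 5
  ρ[e/g](R) → 5
  S → 3
  σ[c<=7](S) → 2
  ρ[b/c](σ[c<=7](S)) → 2
  ρ[u/w](ρ[b/c](σ[c<=7](S))) → 2
  π[e,b,u](ρ[u/w](ρ[b/c](σ[c<=7](S)))) → 2
  (ρ[e/g](R) − π[e,b,u](ρ[u/w](ρ[b/c](σ[c<=7](S))))) → 5
  ρ[h/b]((ρ[e/g](R) − π[e,b,u](ρ[u/w](ρ[b/c](σ[c<=7](S)))))) → 5
  σ[u='t'](ρ[h/b]((ρ[e/g](R) − π[e,b,u](ρ[u/w](ρ[b/c](σ[c<=7](S))))))) → 1

== RESULT ==
e | h | u
2 | 9 | t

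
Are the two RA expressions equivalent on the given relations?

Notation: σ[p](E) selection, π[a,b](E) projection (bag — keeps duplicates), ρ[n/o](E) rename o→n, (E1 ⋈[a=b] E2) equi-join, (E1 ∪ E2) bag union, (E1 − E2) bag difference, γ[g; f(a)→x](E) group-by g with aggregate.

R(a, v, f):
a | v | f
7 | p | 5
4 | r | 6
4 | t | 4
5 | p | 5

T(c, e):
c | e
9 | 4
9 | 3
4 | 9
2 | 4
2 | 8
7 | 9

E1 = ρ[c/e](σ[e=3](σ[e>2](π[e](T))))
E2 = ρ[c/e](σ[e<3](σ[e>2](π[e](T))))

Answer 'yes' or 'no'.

E1 subexpression sizes:
  T → 6
  π[e](T) → 6
  σ[e>2](π[e](T)) → 6
  σ[e=3](σ[e>2](π[e](T))) → 1
  ρ[c/e](σ[e=3](σ[e>2](π[e](T)))) → 1
E2 subexpression sizes:
  T → 6
  π[e](T) → 6
  σ[e>2](π[e](T)) → 6
  σ[e<3](σ[e>2](π[e](T))) → 0
  ρ[c/e](σ[e<3](σ[e>2](π[e](T)))) → 0

E1 result:
c
3
E2 result:
c
(0 rows)
Witness: (3,) appears 1× in E1 but 0× in E2.

no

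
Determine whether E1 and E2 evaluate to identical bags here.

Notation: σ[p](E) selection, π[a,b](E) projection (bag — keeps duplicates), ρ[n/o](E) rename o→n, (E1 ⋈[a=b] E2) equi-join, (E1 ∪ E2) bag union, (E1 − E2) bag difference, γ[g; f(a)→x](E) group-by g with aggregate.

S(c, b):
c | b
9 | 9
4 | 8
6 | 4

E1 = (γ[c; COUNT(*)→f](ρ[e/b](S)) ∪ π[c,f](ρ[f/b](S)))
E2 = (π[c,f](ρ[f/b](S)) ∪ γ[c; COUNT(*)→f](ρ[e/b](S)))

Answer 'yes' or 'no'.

E1 subexpression sizes:
  S → 3
  ρ[e/b](S) → 3
  γ[c; COUNT(*)→f](ρ[e/b](S)) → 3
  S → 3
  ρ[f/b](S) → 3
  π[c,f](ρ[f/b](S)) → 3
  (γ[c; COUNT(*)→f](ρ[e/b](S)) ∪ π[c,f](ρ[f/b](S))) → 6
E2 subexpression sizes:
  S → 3
  ρ[f/b](S) → 3
  π[c,f](ρ[f/b](S)) → 3
  S → 3
  ρ[e/b](S) → 3
  γ[c; COUNT(*)→f](ρ[e/b](S)) → 3
  (π[c,f](ρ[f/b](S)) ∪ γ[c; COUNT(*)→f](ρ[e/b](S))) → 6

E1 and E2 produce the same multiset:
c | f
4 | 1
4 | 8
6 | 1
6 | 4
9 | 1
9 | 9

yes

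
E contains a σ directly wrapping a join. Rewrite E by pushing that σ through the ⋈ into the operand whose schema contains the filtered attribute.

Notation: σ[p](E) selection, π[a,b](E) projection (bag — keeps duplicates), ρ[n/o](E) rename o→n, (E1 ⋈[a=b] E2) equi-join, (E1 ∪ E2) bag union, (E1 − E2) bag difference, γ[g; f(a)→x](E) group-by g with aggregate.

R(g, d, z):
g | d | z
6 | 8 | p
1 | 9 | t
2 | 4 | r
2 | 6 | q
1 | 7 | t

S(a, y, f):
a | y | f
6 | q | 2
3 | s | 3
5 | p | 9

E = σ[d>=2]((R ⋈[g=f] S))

σ filters on d, owned by the left side.
E' = (σ[d>=2](R) ⋈[g=f] S)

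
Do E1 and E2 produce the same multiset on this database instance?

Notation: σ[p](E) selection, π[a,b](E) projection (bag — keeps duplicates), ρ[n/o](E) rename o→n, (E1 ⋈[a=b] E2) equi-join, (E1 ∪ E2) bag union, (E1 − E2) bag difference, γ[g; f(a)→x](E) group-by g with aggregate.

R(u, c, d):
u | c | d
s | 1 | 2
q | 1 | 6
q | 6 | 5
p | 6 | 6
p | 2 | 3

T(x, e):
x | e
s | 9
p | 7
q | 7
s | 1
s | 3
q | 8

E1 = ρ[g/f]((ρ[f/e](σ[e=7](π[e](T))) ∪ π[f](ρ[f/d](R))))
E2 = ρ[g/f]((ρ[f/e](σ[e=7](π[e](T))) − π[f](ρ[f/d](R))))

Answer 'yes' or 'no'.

E1 per-node cardinality:
  T → 6
  π[e](T) → 6
  σ[e=7](π[e](T)) → 2
  ρ[f/e](σ[e=7](π[e](T))) → 2
  R → 5
  ρ[f/d](R) → 5
  π[f](ρ[f/d](R)) → 5
  (ρ[f/e](σ[e=7](π[e](T))) ∪ π[f](ρ[f/d](R))) → 7
  ρ[g/f]((ρ[f/e](σ[e=7](π[e](T))) ∪ π[f](ρ[f/d](R)))) → 7
E2 per-node cardinality:
  T → 6
  π[e](T) → 6
  σ[e=7](π[e](T)) → 2
  ρ[f/e](σ[e=7](π[e](T))) → 2
  R → 5
  ρ[f/d](R) → 5
  π[f](ρ[f/d](R)) → 5
  (ρ[f/e](σ[e=7](π[e](T))) − π[f](ρ[f/d](R))) → 2
  ρ[g/f]((ρ[f/e](σ[e=7](π[e](T))) − π[f](ρ[f/d](R)))) → 2

E1 result:
g
2
3
5
6
6
7
7
E2 result:
g
7
7
Witness: (6,) appears 2× in E1 but 0× in E2.

no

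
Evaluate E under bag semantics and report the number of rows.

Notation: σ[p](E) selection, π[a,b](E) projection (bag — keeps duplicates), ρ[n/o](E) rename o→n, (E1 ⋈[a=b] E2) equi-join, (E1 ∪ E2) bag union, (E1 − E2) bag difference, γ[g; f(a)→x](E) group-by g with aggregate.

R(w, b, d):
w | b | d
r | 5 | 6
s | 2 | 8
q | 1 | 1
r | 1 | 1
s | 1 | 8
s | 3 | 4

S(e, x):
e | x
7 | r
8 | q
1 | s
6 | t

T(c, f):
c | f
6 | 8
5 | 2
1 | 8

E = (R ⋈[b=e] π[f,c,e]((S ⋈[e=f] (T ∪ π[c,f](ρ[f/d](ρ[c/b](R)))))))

Per-node cardinality:
  R → 6
  S → 4
  T → 3
  R → 6
  ρ[c/b](R) → 6
  ρ[f/d](ρ[c/b](R)) → 6
  π[c,f](ρ[f/d](ρ[c/b](R))) → 6
  (T ∪ π[c,f](ρ[f/d](ρ[c/b](R)))) → 9
  (S ⋈[e=f] (T ∪ π[c,f](ρ[f/d](ρ[c/b](R))))) → 7
  π[f,c,e]((S ⋈[e=f] (T ∪ π[c,f](ρ[f/d](ρ[c/b](R)))))) → 7
  (R ⋈[b=e] π[f,c,e]((S ⋈[e=f] (T ∪ π[c,f](ρ[f/d](ρ[c/b](R))))))) → 6

|E| = 6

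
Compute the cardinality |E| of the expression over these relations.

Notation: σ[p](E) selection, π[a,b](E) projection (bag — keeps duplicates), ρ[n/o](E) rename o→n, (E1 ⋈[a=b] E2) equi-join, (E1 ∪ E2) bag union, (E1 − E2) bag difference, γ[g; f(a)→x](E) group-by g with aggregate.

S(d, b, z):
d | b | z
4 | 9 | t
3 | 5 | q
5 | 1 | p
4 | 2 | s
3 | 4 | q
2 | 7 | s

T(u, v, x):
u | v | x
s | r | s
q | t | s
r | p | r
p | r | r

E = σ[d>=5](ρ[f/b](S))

Subexpression sizes:
  S → 6
  ρ[f/b](S) → 6
  σ[d>=5](ρ[f/b](S)) → 1

|E| = 1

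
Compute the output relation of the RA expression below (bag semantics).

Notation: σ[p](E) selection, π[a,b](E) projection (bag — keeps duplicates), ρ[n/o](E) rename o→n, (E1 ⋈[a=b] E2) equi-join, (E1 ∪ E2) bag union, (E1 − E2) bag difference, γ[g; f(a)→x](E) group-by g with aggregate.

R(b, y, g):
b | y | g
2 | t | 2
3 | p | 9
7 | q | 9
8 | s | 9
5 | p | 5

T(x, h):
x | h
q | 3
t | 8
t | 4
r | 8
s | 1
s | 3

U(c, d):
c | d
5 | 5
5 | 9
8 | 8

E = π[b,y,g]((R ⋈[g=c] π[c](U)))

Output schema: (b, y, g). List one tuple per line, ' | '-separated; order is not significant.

Subexpression sizes:
  R → 5
  U → 3
  π[c](U) → 3
  (R ⋈[g=c] π[c](U)) → 2
  π[b,y,g]((R ⋈[g=c] π[c](U))) → 2

== RESULT ==
b | y | g
5 | p | 5
5 | p | 5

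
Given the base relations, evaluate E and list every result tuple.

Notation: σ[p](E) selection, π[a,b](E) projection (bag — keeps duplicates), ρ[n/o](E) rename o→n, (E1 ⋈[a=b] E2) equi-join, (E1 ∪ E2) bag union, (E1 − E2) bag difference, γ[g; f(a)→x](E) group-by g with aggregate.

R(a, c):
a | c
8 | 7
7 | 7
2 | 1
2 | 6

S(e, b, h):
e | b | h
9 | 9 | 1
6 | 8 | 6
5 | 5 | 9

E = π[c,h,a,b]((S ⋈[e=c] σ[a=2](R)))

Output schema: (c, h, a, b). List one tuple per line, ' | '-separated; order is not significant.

Subexpression sizes:
  S → 3
  R → 4
  σ[a=2](R) → 2
  (S ⋈[e=c] σ[a=2](R)) → 1
  π[c,h,a,b]((S ⋈[e=c] σ[a=2](R))) → 1

== RESULT ==
c | h | a | b
6 | 6 | 2 | 8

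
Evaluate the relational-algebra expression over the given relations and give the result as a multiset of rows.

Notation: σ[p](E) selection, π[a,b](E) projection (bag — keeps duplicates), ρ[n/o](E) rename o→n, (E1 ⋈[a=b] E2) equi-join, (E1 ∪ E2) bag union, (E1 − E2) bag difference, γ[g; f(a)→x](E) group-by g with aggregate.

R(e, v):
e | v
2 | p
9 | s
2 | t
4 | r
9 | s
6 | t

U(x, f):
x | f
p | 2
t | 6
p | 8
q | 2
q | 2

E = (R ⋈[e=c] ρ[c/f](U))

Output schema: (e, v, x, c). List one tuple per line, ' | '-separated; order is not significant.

Stepwise |·|:
  R → 6
  U → 5
  ρ[c/f](U) → 5
  (R ⋈[e=c] ρ[c/f](U)) → 7

== RESULT ==
e | v | x | c
2 | p | p | 2
2 | p | q | 2
2 | p | q | 2
2 | t | p | 2
2 | t | q | 2
2 | t | q | 2
6 | t | t | 6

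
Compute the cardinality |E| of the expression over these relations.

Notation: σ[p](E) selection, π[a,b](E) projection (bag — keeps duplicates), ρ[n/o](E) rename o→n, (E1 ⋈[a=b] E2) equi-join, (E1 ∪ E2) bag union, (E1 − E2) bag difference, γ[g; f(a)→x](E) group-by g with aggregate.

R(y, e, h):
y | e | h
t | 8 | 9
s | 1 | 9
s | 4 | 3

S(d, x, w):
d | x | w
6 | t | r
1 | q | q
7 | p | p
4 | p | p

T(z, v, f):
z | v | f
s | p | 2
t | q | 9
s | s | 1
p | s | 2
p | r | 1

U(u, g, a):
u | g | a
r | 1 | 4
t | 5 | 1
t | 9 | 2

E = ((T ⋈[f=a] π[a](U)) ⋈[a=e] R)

Per-node cardinality:
  T → 5
  U → 3
  π[a](U) → 3
  (T ⋈[f=a] π[a](U)) → 4
  R → 3
  ((T ⋈[f=a] π[a](U)) ⋈[a=e] R) → 2

|E| = 2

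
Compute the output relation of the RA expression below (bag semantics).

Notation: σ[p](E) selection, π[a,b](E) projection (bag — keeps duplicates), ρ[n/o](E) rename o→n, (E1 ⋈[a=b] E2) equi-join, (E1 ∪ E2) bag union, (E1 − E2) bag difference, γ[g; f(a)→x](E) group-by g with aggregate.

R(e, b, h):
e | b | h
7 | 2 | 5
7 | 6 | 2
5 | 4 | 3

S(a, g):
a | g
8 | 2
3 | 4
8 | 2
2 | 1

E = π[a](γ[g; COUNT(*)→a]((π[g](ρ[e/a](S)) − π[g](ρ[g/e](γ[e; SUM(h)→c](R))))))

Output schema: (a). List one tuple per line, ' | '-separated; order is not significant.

Subexpression sizes:
  S → 4
  ρ[e/a](S) → 4
  π[g](ρ[e/a](S)) → 4
  R → 3
  γ[e; SUM(h)→c](R) → 2
  ρ[g/e](γ[e; SUM(h)→c](R)) → 2
  π[g](ρ[g/e](γ[e; SUM(h)→c](R))) → 2
  (π[g](ρ[e/a](S)) − π[g](ρ[g/e](γ[e; SUM(h)→c](R)))) → 4
  γ[g; COUNT(*)→a]((π[g](ρ[e/a](S)) − π[g](ρ[g/e](γ[e; SUM(h)→c](R))))) → 3
  π[a](γ[g; COUNT(*)→a]((π[g](ρ[e/a](S)) − π[g](ρ[g/e](γ[e; SUM(h)→c](R)))))) → 3

== RESULT ==
a
1
1
2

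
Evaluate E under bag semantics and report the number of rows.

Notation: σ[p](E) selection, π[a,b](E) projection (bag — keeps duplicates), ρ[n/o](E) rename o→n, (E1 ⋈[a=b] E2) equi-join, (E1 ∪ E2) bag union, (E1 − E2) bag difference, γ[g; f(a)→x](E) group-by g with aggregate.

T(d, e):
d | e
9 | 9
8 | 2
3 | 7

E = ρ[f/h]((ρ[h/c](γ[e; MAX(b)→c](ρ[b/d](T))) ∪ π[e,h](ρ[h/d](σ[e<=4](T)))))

Per-node cardinality:
  T → 3
  ρ[b/d](T) → 3
  γ[e; MAX(b)→c](ρ[b/d](T)) → 3
  ρ[h/c](γ[e; MAX(b)→c](ρ[b/d](T))) → 3
  T → 3
  σ[e<=4](T) → 1
  ρ[h/d](σ[e<=4](T)) → 1
  π[e,h](ρ[h/d](σ[e<=4](T))) → 1
  (ρ[h/c](γ[e; MAX(b)→c](ρ[b/d](T))) ∪ π[e,h](ρ[h/d](σ[e<=4](T)))) → 4
  ρ[f/h]((ρ[h/c](γ[e; MAX(b)→c](ρ[b/d](T))) ∪ π[e,h](ρ[h/d](σ[e<=4](T))))) → 4

|E| = 4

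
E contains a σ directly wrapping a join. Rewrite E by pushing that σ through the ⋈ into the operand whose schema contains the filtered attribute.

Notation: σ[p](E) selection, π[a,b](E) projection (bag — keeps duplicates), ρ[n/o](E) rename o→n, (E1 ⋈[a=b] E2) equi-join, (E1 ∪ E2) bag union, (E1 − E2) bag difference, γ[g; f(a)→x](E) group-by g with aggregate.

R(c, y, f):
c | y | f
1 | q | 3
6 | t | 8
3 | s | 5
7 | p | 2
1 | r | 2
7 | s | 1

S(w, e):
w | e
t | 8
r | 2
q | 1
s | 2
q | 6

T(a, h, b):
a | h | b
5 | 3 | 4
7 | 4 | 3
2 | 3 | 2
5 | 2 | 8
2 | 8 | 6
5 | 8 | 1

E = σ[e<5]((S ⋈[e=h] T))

σ filters on e, owned by the left side.
E' = (σ[e<5](S) ⋈[e=h] T)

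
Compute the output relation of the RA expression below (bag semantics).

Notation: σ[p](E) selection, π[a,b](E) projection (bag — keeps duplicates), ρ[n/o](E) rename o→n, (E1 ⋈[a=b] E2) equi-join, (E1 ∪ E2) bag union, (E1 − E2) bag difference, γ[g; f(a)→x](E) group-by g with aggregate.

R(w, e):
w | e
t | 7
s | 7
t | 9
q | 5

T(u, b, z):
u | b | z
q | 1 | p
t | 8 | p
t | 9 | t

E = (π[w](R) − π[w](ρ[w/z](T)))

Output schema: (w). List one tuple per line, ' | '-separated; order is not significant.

Per-node cardinality:
  R → 4
  π[w](R) → 4
  T → 3
  ρ[w/z](T) → 3
  π[w](ρ[w/z](T)) → 3
  (π[w](R) − π[w](ρ[w/z](T))) → 3

== RESULT ==
w
q
s
t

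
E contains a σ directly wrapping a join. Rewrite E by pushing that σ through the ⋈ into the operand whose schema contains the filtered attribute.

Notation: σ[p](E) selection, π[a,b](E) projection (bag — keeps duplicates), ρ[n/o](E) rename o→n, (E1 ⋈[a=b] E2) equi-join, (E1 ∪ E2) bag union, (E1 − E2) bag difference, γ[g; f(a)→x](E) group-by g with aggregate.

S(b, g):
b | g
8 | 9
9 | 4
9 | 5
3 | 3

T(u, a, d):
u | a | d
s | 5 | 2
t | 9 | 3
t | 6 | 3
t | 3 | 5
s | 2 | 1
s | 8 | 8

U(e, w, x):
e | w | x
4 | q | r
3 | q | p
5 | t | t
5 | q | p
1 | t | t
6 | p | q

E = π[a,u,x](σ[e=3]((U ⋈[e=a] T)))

σ filters on e, owned by the left side.
E' = π[a,u,x]((σ[e=3](U) ⋈[e=a] T))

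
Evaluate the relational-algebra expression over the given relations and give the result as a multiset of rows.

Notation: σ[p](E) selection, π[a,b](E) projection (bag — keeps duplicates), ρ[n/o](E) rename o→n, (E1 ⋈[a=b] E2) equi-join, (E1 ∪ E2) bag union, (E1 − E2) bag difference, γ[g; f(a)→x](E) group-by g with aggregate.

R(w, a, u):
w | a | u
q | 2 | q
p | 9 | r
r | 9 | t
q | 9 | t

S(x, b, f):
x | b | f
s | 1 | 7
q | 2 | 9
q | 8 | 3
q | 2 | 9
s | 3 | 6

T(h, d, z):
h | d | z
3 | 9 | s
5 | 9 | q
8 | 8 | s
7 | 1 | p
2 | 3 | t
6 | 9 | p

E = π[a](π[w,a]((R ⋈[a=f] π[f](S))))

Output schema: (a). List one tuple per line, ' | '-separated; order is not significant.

Stepwise |·|:
  R → 4
  S → 5
  π[f](S) → 5
  (R ⋈[a=f] π[f](S)) → 6
  π[w,a]((R ⋈[a=f] π[f](S))) → 6
  π[a](π[w,a]((R ⋈[a=f] π[f](S)))) → 6

== RESULT ==
a
9
9
9
9
9
9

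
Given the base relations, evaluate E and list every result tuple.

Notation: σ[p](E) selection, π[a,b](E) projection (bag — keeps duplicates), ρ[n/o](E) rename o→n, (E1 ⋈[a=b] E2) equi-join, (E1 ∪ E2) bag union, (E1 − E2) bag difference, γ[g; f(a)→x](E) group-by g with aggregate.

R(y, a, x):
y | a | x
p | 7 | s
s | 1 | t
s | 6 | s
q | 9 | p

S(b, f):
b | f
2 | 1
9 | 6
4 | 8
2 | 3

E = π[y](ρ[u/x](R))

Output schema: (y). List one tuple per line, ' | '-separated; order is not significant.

Stepwise |·|:
  R → 4
  ρ[u/x](R) → 4
  π[y](ρ[u/x](R)) → 4

== RESULT ==
y
p
q
s
s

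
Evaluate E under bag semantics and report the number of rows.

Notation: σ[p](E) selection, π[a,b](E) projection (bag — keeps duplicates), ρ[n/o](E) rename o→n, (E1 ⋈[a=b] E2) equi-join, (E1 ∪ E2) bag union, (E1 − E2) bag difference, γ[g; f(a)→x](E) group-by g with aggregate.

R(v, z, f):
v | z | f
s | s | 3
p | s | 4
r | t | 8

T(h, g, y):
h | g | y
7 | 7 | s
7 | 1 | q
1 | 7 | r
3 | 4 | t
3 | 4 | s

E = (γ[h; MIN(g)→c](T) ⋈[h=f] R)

Per-node cardinality:
  T → 5
  γ[h; MIN(g)→c](T) → 3
  R → 3
  (γ[h; MIN(g)→c](T) ⋈[h=f] R) → 1

|E| = 1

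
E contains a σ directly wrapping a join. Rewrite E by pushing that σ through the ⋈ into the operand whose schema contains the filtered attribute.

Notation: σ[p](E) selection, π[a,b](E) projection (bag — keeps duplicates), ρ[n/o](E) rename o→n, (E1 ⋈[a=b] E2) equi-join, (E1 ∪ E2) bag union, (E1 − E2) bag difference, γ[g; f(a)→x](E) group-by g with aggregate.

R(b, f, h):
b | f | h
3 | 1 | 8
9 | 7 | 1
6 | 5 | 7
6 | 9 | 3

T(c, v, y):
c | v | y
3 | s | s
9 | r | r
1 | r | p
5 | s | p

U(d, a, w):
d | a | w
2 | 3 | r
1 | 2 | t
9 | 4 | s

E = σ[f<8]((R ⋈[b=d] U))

σ filters on f, owned by the left side.
E' = (σ[f<8](R) ⋈[b=d] U)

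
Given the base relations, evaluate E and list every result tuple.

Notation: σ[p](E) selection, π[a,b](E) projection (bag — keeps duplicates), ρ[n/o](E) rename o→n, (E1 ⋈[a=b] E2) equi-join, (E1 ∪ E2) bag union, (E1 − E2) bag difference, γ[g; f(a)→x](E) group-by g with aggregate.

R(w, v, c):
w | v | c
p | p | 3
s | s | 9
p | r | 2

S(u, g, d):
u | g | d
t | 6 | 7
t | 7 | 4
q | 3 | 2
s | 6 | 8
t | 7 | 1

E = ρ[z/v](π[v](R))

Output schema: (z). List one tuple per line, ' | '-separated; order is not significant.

Row counts bottom-up:
  R → 3
  π[v](R) → 3
  ρ[z/v](π[v](R)) → 3

== RESULT ==
z
p
r
s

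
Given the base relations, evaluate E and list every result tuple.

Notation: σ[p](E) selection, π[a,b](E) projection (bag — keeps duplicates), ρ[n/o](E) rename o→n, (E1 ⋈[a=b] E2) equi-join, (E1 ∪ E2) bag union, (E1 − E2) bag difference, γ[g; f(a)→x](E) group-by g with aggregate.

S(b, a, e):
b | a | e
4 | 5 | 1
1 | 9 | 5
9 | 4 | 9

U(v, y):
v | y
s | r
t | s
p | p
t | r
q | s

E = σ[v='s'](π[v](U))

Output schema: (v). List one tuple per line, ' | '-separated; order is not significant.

Per-node cardinality:
  U → 5
  π[v](U) → 5
  σ[v='s'](π[v](U)) → 1

== RESULT ==
v
s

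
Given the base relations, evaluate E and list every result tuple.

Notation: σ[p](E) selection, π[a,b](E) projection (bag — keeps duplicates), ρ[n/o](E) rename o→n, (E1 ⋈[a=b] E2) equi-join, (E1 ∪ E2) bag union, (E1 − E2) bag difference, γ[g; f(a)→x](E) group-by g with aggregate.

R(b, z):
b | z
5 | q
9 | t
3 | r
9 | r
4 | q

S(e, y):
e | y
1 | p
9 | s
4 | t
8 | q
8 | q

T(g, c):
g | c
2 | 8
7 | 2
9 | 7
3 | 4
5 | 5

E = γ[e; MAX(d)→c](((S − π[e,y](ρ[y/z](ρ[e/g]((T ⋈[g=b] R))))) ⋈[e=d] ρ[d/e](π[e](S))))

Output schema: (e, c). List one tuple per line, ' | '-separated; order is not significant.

Subexpression sizes:
  S → 5
  T → 5
  R → 5
  (T ⋈[g=b] R) → 4
  ρ[e/g]((T ⋈[g=b] R)) → 4
  ρ[y/z](ρ[e/g]((T ⋈[g=b] R))) → 4
  π[e,y](ρ[y/z](ρ[e/g]((T ⋈[g=b] R)))) → 4
  (S − π[e,y](ρ[y/z](ρ[e/g]((T ⋈[g=b] R))))) → 5
  S → 5
  π[e](S) → 5
  ρ[d/e](π[e](S)) → 5
  ((S − π[e,y](ρ[y/z](ρ[e/g]((T ⋈[g=b] R))))) ⋈[e=d] ρ[d/e](π[e](S))) → 7
  γ[e; MAX(d)→c](((S − π[e,y](ρ[y/z](ρ[e/g]((T ⋈[g=b] R))))) ⋈[e=d] ρ[d/e](π[e](S)))) → 4

== RESULT ==
e | c
1 | 1
4 | 4
8 | 8
9 | 9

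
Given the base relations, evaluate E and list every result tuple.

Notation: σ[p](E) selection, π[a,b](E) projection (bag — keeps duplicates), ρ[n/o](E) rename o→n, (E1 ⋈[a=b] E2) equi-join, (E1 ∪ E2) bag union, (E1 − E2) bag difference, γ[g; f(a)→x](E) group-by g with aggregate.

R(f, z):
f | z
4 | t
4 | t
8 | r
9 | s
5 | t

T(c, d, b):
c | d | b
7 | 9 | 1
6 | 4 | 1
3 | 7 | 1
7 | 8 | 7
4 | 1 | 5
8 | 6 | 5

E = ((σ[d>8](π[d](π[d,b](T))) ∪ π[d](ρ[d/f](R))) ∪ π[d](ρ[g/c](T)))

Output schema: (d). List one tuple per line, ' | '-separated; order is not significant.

Subexpression sizes:
  T → 6
  π[d,b](T) → 6
  π[d](π[d,b](T)) → 6
  σ[d>8](π[d](π[d,b](T))) → 1
  R → 5
  ρ[d/f](R) → 5
  π[d](ρ[d/f](R)) → 5
  (σ[d>8](π[d](π[d,b](T))) ∪ π[d](ρ[d/f](R))) → 6
  T → 6
  ρ[g/c](T) → 6
  π[d](ρ[g/c](T)) → 6
  ((σ[d>8](π[d](π[d,b](T))) ∪ π[d](ρ[d/f](R))) ∪ π[d](ρ[g/c](T))) → 12

== RESULT ==
d
1
4
4
4
5
6
7
8
8
9
9
9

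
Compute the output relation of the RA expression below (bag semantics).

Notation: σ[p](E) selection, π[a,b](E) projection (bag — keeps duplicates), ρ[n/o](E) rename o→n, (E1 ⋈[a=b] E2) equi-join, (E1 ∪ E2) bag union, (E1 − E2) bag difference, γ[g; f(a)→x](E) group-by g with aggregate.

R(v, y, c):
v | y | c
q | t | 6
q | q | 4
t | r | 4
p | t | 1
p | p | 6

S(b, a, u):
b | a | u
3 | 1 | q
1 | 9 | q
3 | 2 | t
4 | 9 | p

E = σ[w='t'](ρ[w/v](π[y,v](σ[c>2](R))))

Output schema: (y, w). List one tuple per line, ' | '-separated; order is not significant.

Row counts bottom-up:
  R → 5
  σ[c>2](R) → 4
  π[y,v](σ[c>2](R)) → 4
  ρ[w/v](π[y,v](σ[c>2](R))) → 4
  σ[w='t'](ρ[w/v](π[y,v](σ[c>2](R)))) → 1

== RESULT ==
y | w
r | t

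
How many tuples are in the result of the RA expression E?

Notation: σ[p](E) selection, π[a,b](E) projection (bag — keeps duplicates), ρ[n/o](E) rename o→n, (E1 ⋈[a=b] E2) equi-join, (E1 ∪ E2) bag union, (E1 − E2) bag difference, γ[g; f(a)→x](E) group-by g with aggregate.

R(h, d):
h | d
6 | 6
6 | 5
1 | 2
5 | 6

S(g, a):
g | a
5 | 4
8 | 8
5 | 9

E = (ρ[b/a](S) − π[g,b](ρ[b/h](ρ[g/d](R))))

Stepwise |·|:
  S → 3
  ρ[b/a](S) → 3
  R → 4
  ρ[g/d](R) → 4
  ρ[b/h](ρ[g/d](R)) → 4
  π[g,b](ρ[b/h](ρ[g/d](R))) → 4
  (ρ[b/a](S) − π[g,b](ρ[b/h](ρ[g/d](R)))) → 3

|E| = 3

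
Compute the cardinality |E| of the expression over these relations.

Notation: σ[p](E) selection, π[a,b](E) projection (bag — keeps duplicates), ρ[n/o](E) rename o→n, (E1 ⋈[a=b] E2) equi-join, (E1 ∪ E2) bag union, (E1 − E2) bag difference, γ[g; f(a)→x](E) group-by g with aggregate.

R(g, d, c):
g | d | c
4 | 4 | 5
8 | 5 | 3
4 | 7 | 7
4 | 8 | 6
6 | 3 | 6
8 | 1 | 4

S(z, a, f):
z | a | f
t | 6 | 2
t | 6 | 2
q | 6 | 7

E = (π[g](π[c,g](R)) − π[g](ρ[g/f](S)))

Stepwise |·|:
  R → 6
  π[c,g](R) → 6
  π[g](π[c,g](R)) → 6
  S → 3
  ρ[g/f](S) → 3
  π[g](ρ[g/f](S)) → 3
  (π[g](π[c,g](R)) − π[g](ρ[g/f](S))) → 6

|E| = 6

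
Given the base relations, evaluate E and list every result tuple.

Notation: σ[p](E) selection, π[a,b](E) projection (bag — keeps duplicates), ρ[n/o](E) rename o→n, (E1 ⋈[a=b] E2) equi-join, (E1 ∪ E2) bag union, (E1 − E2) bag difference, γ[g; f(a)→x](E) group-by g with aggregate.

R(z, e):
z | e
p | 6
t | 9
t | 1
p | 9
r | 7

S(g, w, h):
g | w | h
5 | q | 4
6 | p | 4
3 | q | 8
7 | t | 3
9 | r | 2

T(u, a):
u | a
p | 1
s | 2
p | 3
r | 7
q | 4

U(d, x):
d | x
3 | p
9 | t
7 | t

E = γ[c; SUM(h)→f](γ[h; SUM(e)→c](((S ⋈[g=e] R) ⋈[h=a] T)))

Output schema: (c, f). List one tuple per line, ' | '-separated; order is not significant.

Per-node cardinality:
  S → 5
  R → 5
  (S ⋈[g=e] R) → 4
  T → 5
  ((S ⋈[g=e] R) ⋈[h=a] T) → 4
  γ[h; SUM(e)→c](((S ⋈[g=e] R) ⋈[h=a] T)) → 3
  γ[c; SUM(h)→f](γ[h; SUM(e)→c](((S ⋈[g=e] R) ⋈[h=a] T))) → 3

== RESULT ==
c | f
6 | 4
7 | 3
18 | 2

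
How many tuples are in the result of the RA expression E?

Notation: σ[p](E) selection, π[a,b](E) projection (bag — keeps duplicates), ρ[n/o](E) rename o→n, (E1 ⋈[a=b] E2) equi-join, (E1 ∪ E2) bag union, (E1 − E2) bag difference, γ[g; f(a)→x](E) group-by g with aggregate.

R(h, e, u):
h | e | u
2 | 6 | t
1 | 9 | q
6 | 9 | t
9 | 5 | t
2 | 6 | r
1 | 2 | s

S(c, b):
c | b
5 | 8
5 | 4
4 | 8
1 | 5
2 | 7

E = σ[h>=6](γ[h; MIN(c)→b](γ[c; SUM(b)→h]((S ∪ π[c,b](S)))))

Row counts bottom-up:
  S → 5
  S → 5
  π[c,b](S) → 5
  (S ∪ π[c,b](S)) → 10
  γ[c; SUM(b)→h]((S ∪ π[c,b](S))) → 4
  γ[h; MIN(c)→b](γ[c; SUM(b)→h]((S ∪ π[c,b](S)))) → 4
  σ[h>=6](γ[h; MIN(c)→b](γ[c; SUM(b)→h]((S ∪ π[c,b](S))))) → 4

|E| = 4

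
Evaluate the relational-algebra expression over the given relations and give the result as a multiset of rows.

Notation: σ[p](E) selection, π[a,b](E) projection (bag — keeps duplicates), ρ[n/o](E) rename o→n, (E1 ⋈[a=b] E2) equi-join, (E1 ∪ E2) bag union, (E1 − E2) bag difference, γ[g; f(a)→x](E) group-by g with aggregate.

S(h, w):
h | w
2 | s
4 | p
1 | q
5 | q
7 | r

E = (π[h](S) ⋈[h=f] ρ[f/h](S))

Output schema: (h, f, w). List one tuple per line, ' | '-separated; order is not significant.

Per-node cardinality:
  S → 5
  π[h](S) → 5
  S → 5
  ρ[f/h](S) → 5
  (π[h](S) ⋈[h=f] ρ[f/h](S)) → 5

== RESULT ==
h | f | w
1 | 1 | q
2 | 2 | s
4 | 4 | p
5 | 5 | q
7 | 7 | r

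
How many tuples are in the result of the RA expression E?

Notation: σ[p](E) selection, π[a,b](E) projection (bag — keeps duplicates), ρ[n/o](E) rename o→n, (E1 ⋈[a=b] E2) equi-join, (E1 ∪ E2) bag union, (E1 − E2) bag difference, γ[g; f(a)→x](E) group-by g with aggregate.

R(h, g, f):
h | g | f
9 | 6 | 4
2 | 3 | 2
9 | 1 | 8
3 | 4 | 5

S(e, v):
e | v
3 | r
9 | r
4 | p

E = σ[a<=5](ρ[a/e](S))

Per-node cardinality:
  S → 3
  ρ[a/e](S) → 3
  σ[a<=5](ρ[a/e](S)) → 2

|E| = 2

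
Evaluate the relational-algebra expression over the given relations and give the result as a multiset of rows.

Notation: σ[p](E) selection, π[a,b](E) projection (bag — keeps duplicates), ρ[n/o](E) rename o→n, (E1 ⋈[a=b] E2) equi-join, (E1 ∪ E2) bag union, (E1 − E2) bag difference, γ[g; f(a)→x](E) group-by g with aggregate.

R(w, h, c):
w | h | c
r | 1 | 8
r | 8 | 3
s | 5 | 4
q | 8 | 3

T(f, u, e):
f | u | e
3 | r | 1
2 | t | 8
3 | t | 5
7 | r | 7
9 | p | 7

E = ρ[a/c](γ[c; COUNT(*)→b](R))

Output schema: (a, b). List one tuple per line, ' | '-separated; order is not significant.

Row counts bottom-up:
  R → 4
  γ[c; COUNT(*)→b](R) → 3
  ρ[a/c](γ[c; COUNT(*)→b](R)) → 3

== RESULT ==
a | b
3 | 2
4 | 1
8 | 1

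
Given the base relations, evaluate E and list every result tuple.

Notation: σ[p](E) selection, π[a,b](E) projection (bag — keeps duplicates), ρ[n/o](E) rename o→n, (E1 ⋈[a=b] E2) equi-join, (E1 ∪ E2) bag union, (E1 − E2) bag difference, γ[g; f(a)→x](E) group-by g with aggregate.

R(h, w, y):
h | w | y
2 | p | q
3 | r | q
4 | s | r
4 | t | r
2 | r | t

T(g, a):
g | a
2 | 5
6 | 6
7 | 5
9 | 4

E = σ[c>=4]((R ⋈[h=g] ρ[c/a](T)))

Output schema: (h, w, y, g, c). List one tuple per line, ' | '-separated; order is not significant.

Subexpression sizes:
  R → 5
  T → 4
  ρ[c/a](T) → 4
  (R ⋈[h=g] ρ[c/a](T)) → 2
  σ[c>=4]((R ⋈[h=g] ρ[c/a](T))) → 2

== RESULT ==
h | w | y | g | c
2 | p | q | 2 | 5
2 | r | t | 2 | 5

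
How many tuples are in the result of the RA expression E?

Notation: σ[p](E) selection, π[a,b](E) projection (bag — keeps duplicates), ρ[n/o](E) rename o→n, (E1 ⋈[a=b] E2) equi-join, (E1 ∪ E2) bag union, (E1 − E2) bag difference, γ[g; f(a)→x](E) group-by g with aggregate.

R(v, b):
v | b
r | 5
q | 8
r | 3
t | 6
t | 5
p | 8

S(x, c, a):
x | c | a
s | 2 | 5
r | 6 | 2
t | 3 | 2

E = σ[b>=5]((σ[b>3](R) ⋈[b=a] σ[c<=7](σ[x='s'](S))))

Per-node cardinality:
  R → 6
  σ[b>3](R) → 5
  S → 3
  σ[x='s'](S) → 1
  σ[c<=7](σ[x='s'](S)) → 1
  (σ[b>3](R) ⋈[b=a] σ[c<=7](σ[x='s'](S))) → 2
  σ[b>=5]((σ[b>3](R) ⋈[b=a] σ[c<=7](σ[x='s'](S)))) → 2

|E| = 2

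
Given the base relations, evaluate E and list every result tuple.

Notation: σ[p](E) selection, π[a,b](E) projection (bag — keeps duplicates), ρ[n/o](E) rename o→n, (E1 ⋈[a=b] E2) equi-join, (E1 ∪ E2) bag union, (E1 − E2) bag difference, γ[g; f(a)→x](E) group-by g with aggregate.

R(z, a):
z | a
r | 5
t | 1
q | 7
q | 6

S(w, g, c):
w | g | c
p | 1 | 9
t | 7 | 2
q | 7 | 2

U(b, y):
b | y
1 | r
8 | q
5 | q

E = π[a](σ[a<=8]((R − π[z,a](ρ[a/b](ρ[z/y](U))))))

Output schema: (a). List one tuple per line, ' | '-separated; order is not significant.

Row counts bottom-up:
  R → 4
  U → 3
  ρ[z/y](U) → 3
  ρ[a/b](ρ[z/y](U)) → 3
  π[z,a](ρ[a/b](ρ[z/y](U))) → 3
  (R − π[z,a](ρ[a/b](ρ[z/y](U)))) → 4
  σ[a<=8]((R − π[z,a](ρ[a/b](ρ[z/y](U))))) → 4
  π[a](σ[a<=8]((R − π[z,a](ρ[a/b](ρ[z/y](U)))))) → 4

== RESULT ==
a
1
5
6
7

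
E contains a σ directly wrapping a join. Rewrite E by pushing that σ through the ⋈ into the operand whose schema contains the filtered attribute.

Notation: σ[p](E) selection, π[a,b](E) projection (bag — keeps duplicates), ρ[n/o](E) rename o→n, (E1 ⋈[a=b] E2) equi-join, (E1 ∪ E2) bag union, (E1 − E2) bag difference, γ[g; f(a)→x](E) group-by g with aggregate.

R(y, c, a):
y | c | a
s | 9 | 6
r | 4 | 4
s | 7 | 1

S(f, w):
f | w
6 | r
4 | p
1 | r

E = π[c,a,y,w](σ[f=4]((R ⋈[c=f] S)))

σ filters on f, owned by the right side.
E' = π[c,a,y,w]((R ⋈[c=f] σ[f=4](S)))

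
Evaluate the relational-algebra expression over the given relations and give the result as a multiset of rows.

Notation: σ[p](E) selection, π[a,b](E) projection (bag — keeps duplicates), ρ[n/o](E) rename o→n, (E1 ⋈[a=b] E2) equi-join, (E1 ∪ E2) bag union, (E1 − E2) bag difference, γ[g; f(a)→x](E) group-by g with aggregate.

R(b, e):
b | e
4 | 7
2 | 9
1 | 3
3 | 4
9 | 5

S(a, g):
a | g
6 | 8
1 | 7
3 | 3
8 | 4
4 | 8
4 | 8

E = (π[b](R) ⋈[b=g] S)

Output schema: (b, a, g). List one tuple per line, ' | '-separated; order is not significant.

Row counts bottom-up:
  R → 5
  π[b](R) → 5
  S → 6
  (π[b](R) ⋈[b=g] S) → 2

== RESULT ==
b | a | g
3 | 3 | 3
4 | 8 | 4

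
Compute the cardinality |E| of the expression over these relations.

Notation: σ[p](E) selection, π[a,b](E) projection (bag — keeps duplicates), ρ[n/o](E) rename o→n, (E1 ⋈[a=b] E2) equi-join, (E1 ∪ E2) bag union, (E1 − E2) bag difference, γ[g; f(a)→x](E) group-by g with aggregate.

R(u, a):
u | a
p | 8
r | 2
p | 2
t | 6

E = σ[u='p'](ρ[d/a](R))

Stepwise |·|:
  R → 4
  ρ[d/a](R) → 4
  σ[u='p'](ρ[d/a](R)) → 2

|E| = 2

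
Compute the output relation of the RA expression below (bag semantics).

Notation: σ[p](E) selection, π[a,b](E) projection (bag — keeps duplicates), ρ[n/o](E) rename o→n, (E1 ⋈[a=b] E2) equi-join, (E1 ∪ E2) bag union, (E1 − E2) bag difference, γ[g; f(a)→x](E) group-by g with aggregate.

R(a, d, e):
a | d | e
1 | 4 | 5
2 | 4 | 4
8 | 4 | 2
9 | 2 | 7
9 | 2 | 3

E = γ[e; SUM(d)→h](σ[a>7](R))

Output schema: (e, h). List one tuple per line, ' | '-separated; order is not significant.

Stepwise |·|:
  R → 5
  σ[a>7](R) → 3
  γ[e; SUM(d)→h](σ[a>7](R)) → 3

== RESULT ==
e | h
2 | 4
3 | 2
7 | 2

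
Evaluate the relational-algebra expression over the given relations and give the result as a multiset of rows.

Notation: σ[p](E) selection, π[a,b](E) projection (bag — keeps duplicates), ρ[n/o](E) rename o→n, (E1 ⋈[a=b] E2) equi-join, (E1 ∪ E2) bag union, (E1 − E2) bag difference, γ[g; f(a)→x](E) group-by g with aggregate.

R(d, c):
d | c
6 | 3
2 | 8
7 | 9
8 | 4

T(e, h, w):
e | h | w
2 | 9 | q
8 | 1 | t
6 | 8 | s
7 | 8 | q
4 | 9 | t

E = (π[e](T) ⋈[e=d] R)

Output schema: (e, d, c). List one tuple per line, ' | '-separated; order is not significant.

Per-node cardinality:
  T → 5
  π[e](T) → 5
  R → 4
  (π[e](T) ⋈[e=d] R) → 4

== RESULT ==
e | d | c
2 | 2 | 8
6 | 6 | 3
7 | 7 | 9
8 | 8 | 4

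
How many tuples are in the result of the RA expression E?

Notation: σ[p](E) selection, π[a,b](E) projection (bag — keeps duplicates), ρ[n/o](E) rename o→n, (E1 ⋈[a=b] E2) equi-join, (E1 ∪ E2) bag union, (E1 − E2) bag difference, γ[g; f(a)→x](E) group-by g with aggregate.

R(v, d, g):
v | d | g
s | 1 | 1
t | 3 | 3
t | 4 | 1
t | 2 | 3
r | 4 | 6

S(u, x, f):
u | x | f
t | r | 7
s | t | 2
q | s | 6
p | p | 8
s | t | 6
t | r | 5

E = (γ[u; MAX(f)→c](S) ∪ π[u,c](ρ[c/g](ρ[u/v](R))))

Subexpression sizes:
  S → 6
  γ[u; MAX(f)→c](S) → 4
  R → 5
  ρ[u/v](R) → 5
  ρ[c/g](ρ[u/v](R)) → 5
  π[u,c](ρ[c/g](ρ[u/v](R))) → 5
  (γ[u; MAX(f)→c](S) ∪ π[u,c](ρ[c/g](ρ[u/v](R)))) → 9

|E| = 9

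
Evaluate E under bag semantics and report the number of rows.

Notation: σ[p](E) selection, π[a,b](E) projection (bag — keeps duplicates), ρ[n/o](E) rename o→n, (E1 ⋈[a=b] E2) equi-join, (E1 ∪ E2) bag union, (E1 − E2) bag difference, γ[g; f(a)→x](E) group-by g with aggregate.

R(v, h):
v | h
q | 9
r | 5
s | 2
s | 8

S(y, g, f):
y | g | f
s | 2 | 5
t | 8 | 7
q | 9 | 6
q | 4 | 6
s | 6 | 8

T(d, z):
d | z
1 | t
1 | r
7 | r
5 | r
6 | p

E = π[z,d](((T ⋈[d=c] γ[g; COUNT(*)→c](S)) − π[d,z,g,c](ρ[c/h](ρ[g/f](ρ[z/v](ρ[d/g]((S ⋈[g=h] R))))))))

Row counts bottom-up:
  T → 5
  S → 5
  γ[g; COUNT(*)→c](S) → 5
  (T ⋈[d=c] γ[g; COUNT(*)→c](S)) → 10
  S → 5
  R → 4
  (S ⋈[g=h] R) → 3
  ρ[d/g]((S ⋈[g=h] R)) → 3
  ρ[z/v](ρ[d/g]((S ⋈[g=h] R))) → 3
  ρ[g/f](ρ[z/v](ρ[d/g]((S ⋈[g=h] R)))) → 3
  ρ[c/h](ρ[g/f](ρ[z/v](ρ[d/g]((S ⋈[g=h] R))))) → 3
  π[d,z,g,c](ρ[c/h](ρ[g/f](ρ[z/v](ρ[d/g]((S ⋈[g=h] R)))))) → 3
  ((T ⋈[d=c] γ[g; COUNT(*)→c](S)) − π[d,z,g,c](ρ[c/h](ρ[g/f](ρ[z/v](ρ[d/g]((S ⋈[g=h] R))))))) → 10
  π[z,d](((T ⋈[d=c] γ[g; COUNT(*)→c](S)) − π[d,z,g,c](ρ[c/h](ρ[g/f](ρ[z/v](ρ[d/g]((S ⋈[g=h] R)))))))) → 10

|E| = 10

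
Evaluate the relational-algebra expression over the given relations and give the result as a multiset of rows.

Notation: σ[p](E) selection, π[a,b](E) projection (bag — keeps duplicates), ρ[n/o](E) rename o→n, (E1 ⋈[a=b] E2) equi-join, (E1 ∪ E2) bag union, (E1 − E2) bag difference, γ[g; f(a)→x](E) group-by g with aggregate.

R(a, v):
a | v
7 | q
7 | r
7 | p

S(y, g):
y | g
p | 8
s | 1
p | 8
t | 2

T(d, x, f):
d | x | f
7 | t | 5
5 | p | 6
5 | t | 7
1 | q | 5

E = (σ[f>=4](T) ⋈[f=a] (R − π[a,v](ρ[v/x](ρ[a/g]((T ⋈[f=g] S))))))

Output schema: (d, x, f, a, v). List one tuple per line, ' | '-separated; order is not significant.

Stepwise |·|:
  T → 4
  σ[f>=4](T) → 4
  R → 3
  T → 4
  S → 4
  (T ⋈[f=g] S) → 0
  ρ[a/g]((T ⋈[f=g] S)) → 0
  ρ[v/x](ρ[a/g]((T ⋈[f=g] S))) → 0
  π[a,v](ρ[v/x](ρ[a/g]((T ⋈[f=g] S)))) → 0
  (R − π[a,v](ρ[v/x](ρ[a/g]((T ⋈[f=g] S))))) → 3
  (σ[f>=4](T) ⋈[f=a] (R − π[a,v](ρ[v/x](ρ[a/g]((T ⋈[f=g] S)))))) → 3

== RESULT ==
d | x | f | a | v
5 | t | 7 | 7 | p
5 | t | 7 | 7 | q
5 | t | 7 | 7 | r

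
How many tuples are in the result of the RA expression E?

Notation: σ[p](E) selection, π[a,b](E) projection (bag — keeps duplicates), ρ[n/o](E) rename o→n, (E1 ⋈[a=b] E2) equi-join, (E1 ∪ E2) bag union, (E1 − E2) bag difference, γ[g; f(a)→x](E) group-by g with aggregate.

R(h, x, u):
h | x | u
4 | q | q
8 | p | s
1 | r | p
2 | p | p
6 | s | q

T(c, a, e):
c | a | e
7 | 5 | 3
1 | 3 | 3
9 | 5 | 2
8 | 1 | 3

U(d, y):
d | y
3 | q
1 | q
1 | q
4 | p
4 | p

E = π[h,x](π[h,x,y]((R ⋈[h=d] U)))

Row counts bottom-up:
  R → 5
  U → 5
  (R ⋈[h=d] U) → 4
  π[h,x,y]((R ⋈[h=d] U)) → 4
  π[h,x](π[h,x,y]((R ⋈[h=d] U))) → 4

|E| = 4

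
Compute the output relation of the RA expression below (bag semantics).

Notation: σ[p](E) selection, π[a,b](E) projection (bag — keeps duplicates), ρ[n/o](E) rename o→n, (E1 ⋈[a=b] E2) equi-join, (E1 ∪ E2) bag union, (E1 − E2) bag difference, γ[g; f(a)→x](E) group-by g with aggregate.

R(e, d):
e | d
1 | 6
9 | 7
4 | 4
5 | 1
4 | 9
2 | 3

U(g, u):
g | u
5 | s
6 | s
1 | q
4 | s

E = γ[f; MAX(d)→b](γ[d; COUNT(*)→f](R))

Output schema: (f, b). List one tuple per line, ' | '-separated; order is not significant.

Stepwise |·|:
  R → 6
  γ[d; COUNT(*)→f](R) → 6
  γ[f; MAX(d)→b](γ[d; COUNT(*)→f](R)) → 1

== RESULT ==
f | b
1 | 9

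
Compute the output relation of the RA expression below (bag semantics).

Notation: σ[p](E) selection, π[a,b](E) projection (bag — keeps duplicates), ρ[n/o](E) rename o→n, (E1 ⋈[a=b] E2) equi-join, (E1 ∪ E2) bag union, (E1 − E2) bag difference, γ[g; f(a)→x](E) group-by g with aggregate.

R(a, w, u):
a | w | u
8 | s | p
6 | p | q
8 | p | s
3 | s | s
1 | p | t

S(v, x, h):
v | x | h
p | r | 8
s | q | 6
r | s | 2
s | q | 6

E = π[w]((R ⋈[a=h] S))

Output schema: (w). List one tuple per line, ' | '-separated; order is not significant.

Per-node cardinality:
  R → 5
  S → 4
  (R ⋈[a=h] S) → 4
  π[w]((R ⋈[a=h] S)) → 4

== RESULT ==
w
p
p
p
s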